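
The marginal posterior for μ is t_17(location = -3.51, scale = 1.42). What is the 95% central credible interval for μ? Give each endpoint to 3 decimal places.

[-6.506, -0.514]

The t_17 distribution is symmetric; the 95% interval is -3.51 ± t·1.42 with t_{0.975,17} = 2.110.
Half-width: 2.110 × 1.42 = 2.996.
-3.51 − 2.996 = -6.506; -3.51 + 2.996 = -0.514.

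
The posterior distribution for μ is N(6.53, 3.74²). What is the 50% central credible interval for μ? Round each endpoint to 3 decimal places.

The posterior is symmetric, so the 50% equal-tailed interval is μ = 6.53 ± z·3.74 with z = 0.674.
Half-width: 0.674 × 3.74 = 2.523.
6.53 − 2.523 = 4.007; 6.53 + 2.523 = 9.053.

[4.007, 9.053]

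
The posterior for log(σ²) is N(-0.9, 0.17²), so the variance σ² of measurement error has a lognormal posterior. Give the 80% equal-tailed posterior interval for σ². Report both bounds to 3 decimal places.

On the log scale the 80% interval is -0.9 ± 1.282 × 0.17 = [-1.1179, -0.6821].
Exponentiate: [e^-1.1179, e^-0.6821] = [0.327, 0.506].

[0.327, 0.506]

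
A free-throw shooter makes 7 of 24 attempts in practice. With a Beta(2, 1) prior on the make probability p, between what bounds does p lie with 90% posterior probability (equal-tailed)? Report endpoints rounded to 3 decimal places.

[0.194, 0.487]

Posterior: Beta(2+7, 1+17) = Beta(9, 18).
Equal-tailed 90% interval: the 0.05 and 0.95 quantiles of Beta(9, 18).
Posterior mean ≈ 0.333, SD ≈ 0.089; a Normal approximation gives roughly [0.187, 0.480].
Exact: F⁻¹(0.05) = 0.194; F⁻¹(0.95) = 0.487.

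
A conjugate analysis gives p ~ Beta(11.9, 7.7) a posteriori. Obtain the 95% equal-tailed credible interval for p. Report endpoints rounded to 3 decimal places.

[0.389, 0.805]

Posterior: Beta(11.9, 7.7).
Equal-tailed 95% interval: the 0.025 and 0.975 quantiles of Beta(11.9, 7.7).
Posterior mean ≈ 0.607, SD ≈ 0.108; a Normal approximation gives roughly [0.396, 0.818].
Exact: F⁻¹(0.025) = 0.389; F⁻¹(0.975) = 0.805.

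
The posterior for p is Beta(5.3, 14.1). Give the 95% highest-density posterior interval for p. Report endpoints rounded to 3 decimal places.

The posterior is unimodal and skewed, so the HPD interval has equal density at both endpoints and is the shortest 95% interval.
Solving f(0.092) = f(0.467) with F(0.467) − F(0.092) = 0.95 gives [0.092, 0.467].
For comparison, the equal-tailed interval is [0.105, 0.485]; the HPD is narrower and shifted toward the mode.

[0.092, 0.467]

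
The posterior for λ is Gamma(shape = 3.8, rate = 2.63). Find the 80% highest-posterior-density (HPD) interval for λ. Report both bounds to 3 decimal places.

The posterior is unimodal and skewed, so the HPD interval has equal density at both endpoints and is the shortest 80% interval.
Solving f(0.430) = f(2.138) with F(2.138) − F(0.430) = 0.80 gives [0.430, 2.138].
For comparison, the equal-tailed interval is [0.613, 2.439]; the HPD is narrower and shifted toward the mode.

[0.430, 2.138]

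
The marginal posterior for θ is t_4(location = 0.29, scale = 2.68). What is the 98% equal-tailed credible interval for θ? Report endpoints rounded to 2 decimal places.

[-9.75, 10.33]

The t_4 distribution is symmetric; the 98% interval is 0.29 ± t·2.68 with t_{0.99,4} = 3.747.
Half-width: 3.747 × 2.68 = 10.04.
0.29 − 10.04 = -9.75; 0.29 + 10.04 = 10.33.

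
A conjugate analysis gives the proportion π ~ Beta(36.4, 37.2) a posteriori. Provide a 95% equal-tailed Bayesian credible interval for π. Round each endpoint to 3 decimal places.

Posterior: Beta(36.4, 37.2).
Equal-tailed 95% interval: the 0.025 and 0.975 quantiles of Beta(36.4, 37.2).
Posterior mean ≈ 0.495, SD ≈ 0.058; a Normal approximation gives roughly [0.381, 0.608].
Exact: F⁻¹(0.025) = 0.382; F⁻¹(0.975) = 0.608.

[0.382, 0.608]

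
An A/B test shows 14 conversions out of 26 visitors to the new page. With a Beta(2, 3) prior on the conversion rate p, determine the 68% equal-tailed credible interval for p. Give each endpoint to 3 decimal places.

Posterior: Beta(2+14, 3+12) = Beta(16, 15).
Equal-tailed 68% interval: the 0.16 and 0.84 quantiles of Beta(16, 15).
Posterior mean ≈ 0.516, SD ≈ 0.088; a Normal approximation gives roughly [0.428, 0.604].
Exact: F⁻¹(0.16) = 0.427; F⁻¹(0.84) = 0.605.

[0.427, 0.605]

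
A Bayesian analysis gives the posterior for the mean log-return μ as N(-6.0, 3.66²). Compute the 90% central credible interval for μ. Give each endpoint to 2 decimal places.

[-12.02, 0.02]

The posterior is symmetric, so the 90% equal-tailed interval is μ = -6.0 ± z·3.66 with z = 1.645.
Half-width: 1.645 × 3.66 = 6.02.
-6.0 − 6.02 = -12.02; -6.0 + 6.02 = 0.02.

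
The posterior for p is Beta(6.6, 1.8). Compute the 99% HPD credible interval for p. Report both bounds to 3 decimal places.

[0.406, 0.999]

The posterior is unimodal and skewed, so the HPD interval has equal density at both endpoints and is the shortest 99% interval.
Solving f(0.406) = f(0.999) with F(0.999) − F(0.406) = 0.99 gives [0.406, 0.999].
For comparison, the equal-tailed interval is [0.364, 0.990]; the HPD is narrower and shifted toward the mode.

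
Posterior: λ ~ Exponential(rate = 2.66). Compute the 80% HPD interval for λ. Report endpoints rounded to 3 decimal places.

The exponential density is strictly decreasing on [0, ∞), so the HPD interval is anchored at 0: [0, q] with P(λ ≤ q) = 0.80.
q = −ln(1 − 0.80) / 2.66 = 1.6094 / 2.66 = 0.605.

[0.000, 0.605]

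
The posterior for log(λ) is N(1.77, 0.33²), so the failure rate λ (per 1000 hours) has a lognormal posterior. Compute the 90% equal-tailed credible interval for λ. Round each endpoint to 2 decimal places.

[3.41, 10.10]

On the log scale the 90% interval is 1.77 ± 1.645 × 0.33 = [1.2272, 2.3128].
Exponentiate: [e^1.2272, e^2.3128] = [3.41, 10.10].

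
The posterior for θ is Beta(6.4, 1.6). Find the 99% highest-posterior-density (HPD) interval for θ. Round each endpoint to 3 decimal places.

The posterior is unimodal and skewed, so the HPD interval has equal density at both endpoints and is the shortest 99% interval.
Solving f(0.414) = f(1.000) with F(1.000) − F(0.414) = 0.99 gives [0.414, 1.000].
For comparison, the equal-tailed interval is [0.370, 0.993]; the HPD is narrower and shifted toward the mode.

[0.414, 1.000]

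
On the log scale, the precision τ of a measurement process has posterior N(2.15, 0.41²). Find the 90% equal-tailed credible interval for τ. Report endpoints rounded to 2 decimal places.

[4.37, 16.85]

On the log scale the 90% interval is 2.15 ± 1.645 × 0.41 = [1.4756, 2.8244].
Exponentiate: [e^1.4756, e^2.8244] = [4.37, 16.85].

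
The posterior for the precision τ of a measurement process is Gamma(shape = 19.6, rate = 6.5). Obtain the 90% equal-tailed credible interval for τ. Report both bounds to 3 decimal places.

[1.989, 4.216]

Posterior: Gamma(shape 19.6, rate 6.5).
Equal-tailed 90% interval: Gamma(19.6, 6.5) quantiles at 0.05 and 0.95.
Posterior mean ≈ 3.015, SD ≈ 0.681; a Normal approximation gives roughly [1.895, 4.136].
Exact: lower = 1.989; upper = 4.216.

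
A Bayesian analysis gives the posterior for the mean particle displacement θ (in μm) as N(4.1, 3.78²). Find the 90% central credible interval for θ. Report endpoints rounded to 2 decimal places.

[-2.12, 10.32]

The posterior is symmetric, so the 90% equal-tailed interval is θ = 4.1 ± z·3.78 with z = 1.645.
Half-width: 1.645 × 3.78 = 6.22.
4.1 − 6.22 = -2.12; 4.1 + 6.22 = 10.32.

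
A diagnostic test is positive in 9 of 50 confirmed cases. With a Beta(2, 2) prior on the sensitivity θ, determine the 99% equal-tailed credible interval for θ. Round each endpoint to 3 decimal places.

[0.086, 0.361]

Posterior: Beta(2+9, 2+41) = Beta(11, 43).
Equal-tailed 99% interval: the 0.005 and 0.995 quantiles of Beta(11, 43).
Posterior mean ≈ 0.204, SD ≈ 0.054; a Normal approximation gives roughly [0.064, 0.344].
Exact: F⁻¹(0.005) = 0.086; F⁻¹(0.995) = 0.361.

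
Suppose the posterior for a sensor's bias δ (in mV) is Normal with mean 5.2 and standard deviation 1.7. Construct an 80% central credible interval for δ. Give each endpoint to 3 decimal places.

The posterior is symmetric, so the 80% equal-tailed interval is δ = 5.2 ± z·1.7 with z = 1.282.
Half-width: 1.282 × 1.7 = 2.179.
5.2 − 2.179 = 3.021; 5.2 + 2.179 = 7.379.

[3.021, 7.379]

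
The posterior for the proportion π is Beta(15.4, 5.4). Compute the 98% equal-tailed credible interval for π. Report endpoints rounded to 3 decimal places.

[0.496, 0.919]

Posterior: Beta(15.4, 5.4).
Equal-tailed 98% interval: the 0.01 and 0.99 quantiles of Beta(15.4, 5.4).
Posterior mean ≈ 0.740, SD ≈ 0.094; a Normal approximation gives roughly [0.522, 0.959].
Exact: F⁻¹(0.01) = 0.496; F⁻¹(0.99) = 0.919.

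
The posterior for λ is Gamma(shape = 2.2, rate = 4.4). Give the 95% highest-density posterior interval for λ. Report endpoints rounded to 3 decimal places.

[0.018, 1.159]

The posterior is unimodal and skewed, so the HPD interval has equal density at both endpoints and is the shortest 95% interval.
Solving f(0.018) = f(1.159) with F(1.159) − F(0.018) = 0.95 gives [0.018, 1.159].
For comparison, the equal-tailed interval is [0.070, 1.344]; the HPD is narrower and shifted toward the mode.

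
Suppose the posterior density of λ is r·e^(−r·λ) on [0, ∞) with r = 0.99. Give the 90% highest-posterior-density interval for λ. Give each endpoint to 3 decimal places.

The exponential density is strictly decreasing on [0, ∞), so the HPD interval is anchored at 0: [0, q] with P(λ ≤ q) = 0.90.
q = −ln(1 − 0.90) / 0.99 = 2.3026 / 0.99 = 2.326.

[0.000, 2.326]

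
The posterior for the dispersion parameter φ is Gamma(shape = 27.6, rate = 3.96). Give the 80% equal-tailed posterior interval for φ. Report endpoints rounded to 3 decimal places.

Posterior: Gamma(shape 27.6, rate 3.96).
Equal-tailed 80% interval: Gamma(27.6, 3.96) quantiles at 0.1 and 0.9.
Posterior mean ≈ 6.970, SD ≈ 1.327; a Normal approximation gives roughly [5.270, 8.670].
Exact: lower = 5.333; upper = 8.715.

[5.333, 8.715]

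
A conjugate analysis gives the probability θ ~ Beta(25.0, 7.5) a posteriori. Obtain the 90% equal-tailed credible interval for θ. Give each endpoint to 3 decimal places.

[0.640, 0.879]

Posterior: Beta(25.0, 7.5).
Equal-tailed 90% interval: the 0.05 and 0.95 quantiles of Beta(25.0, 7.5).
Posterior mean ≈ 0.769, SD ≈ 0.073; a Normal approximation gives roughly [0.649, 0.889].
Exact: F⁻¹(0.05) = 0.640; F⁻¹(0.95) = 0.879.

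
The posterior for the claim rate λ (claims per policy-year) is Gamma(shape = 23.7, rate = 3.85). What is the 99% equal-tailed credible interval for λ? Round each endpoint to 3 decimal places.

Posterior: Gamma(shape 23.7, rate 3.85).
Equal-tailed 99% interval: Gamma(23.7, 3.85) quantiles at 0.005 and 0.995.
Posterior mean ≈ 6.156, SD ≈ 1.264; a Normal approximation gives roughly [2.899, 9.413].
Exact: lower = 3.386; upper = 9.897.

[3.386, 9.897]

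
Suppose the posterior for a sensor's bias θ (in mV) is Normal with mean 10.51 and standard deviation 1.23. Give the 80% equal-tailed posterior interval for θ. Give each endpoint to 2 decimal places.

The posterior is symmetric, so the 80% equal-tailed interval is θ = 10.51 ± z·1.23 with z = 1.282.
Half-width: 1.282 × 1.23 = 1.58.
10.51 − 1.58 = 8.93; 10.51 + 1.58 = 12.09.

[8.93, 12.09]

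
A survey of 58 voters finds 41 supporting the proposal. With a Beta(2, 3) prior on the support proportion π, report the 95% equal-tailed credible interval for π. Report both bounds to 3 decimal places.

Posterior: Beta(2+41, 3+17) = Beta(43, 20).
Equal-tailed 95% interval: the 0.025 and 0.975 quantiles of Beta(43, 20).
Posterior mean ≈ 0.683, SD ≈ 0.058; a Normal approximation gives roughly [0.568, 0.797].
Exact: F⁻¹(0.025) = 0.563; F⁻¹(0.975) = 0.791.

[0.563, 0.791]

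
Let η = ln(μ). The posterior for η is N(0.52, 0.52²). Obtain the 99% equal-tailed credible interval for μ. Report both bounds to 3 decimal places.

On the log scale the 99% interval is 0.52 ± 2.576 × 0.52 = [-0.8194, 1.8594].
Exponentiate: [e^-0.8194, e^1.8594] = [0.441, 6.420].

[0.441, 6.420]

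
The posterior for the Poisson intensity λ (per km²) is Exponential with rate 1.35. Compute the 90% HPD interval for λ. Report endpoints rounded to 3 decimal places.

[0.000, 1.706]

The exponential density is strictly decreasing on [0, ∞), so the HPD interval is anchored at 0: [0, q] with P(λ ≤ q) = 0.90.
q = −ln(1 − 0.90) / 1.35 = 2.3026 / 1.35 = 1.706.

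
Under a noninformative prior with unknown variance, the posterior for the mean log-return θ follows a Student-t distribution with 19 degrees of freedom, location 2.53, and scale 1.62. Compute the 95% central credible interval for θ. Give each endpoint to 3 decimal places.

[-0.861, 5.921]

The t_19 distribution is symmetric; the 95% interval is 2.53 ± t·1.62 with t_{0.975,19} = 2.093.
Half-width: 2.093 × 1.62 = 3.391.
2.53 − 3.391 = -0.861; 2.53 + 3.391 = 5.921.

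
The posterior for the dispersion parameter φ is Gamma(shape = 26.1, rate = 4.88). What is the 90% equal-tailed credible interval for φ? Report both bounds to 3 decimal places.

[3.750, 7.179]

Posterior: Gamma(shape 26.1, rate 4.88).
Equal-tailed 90% interval: Gamma(26.1, 4.88) quantiles at 0.05 and 0.95.
Posterior mean ≈ 5.348, SD ≈ 1.047; a Normal approximation gives roughly [3.626, 7.070].
Exact: lower = 3.750; upper = 7.179.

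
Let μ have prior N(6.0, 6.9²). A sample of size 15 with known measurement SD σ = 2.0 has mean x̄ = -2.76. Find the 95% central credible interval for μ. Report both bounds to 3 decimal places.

[-3.721, -1.702]

Posterior precision = 1/6.9² + 15/2.0² = 0.0210 + 3.7500 = 3.7710, so posterior SD = 0.5150.
Posterior mean = (6.0/6.9² + 15·-2.76/2.0²) / 3.7710 = -2.7112.
Interval: -2.7112 ± 1.960 × 0.5150 → [-3.721, -1.702].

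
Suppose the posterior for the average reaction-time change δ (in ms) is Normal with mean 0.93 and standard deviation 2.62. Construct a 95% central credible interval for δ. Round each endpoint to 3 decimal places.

[-4.205, 6.065]

The posterior is symmetric, so the 95% equal-tailed interval is δ = 0.93 ± z·2.62 with z = 1.960.
Half-width: 1.960 × 2.62 = 5.135.
0.93 − 5.135 = -4.205; 0.93 + 5.135 = 6.065.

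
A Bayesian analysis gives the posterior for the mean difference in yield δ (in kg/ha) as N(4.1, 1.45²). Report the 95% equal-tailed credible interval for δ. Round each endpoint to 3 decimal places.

[1.258, 6.942]

The posterior is symmetric, so the 95% equal-tailed interval is δ = 4.1 ± z·1.45 with z = 1.960.
Half-width: 1.960 × 1.45 = 2.842.
4.1 − 2.842 = 1.258; 4.1 + 2.842 = 6.942.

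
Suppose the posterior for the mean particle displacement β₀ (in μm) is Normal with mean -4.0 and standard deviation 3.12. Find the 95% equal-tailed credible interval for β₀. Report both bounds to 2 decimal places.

The posterior is symmetric, so the 95% equal-tailed interval is β₀ = -4.0 ± z·3.12 with z = 1.960.
Half-width: 1.960 × 3.12 = 6.12.
-4.0 − 6.12 = -10.12; -4.0 + 6.12 = 2.12.

[-10.12, 2.12]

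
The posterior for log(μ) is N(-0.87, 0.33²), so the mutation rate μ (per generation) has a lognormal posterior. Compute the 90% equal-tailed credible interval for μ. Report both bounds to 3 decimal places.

[0.243, 0.721]

On the log scale the 90% interval is -0.87 ± 1.645 × 0.33 = [-1.4128, -0.3272].
Exponentiate: [e^-1.4128, e^-0.3272] = [0.243, 0.721].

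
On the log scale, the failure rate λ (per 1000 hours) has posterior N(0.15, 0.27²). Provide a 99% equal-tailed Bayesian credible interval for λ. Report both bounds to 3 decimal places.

[0.580, 2.329]

On the log scale the 99% interval is 0.15 ± 2.576 × 0.27 = [-0.5455, 0.8455].
Exponentiate: [e^-0.5455, e^0.8455] = [0.580, 2.329].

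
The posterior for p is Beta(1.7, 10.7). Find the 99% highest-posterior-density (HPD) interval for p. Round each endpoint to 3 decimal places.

[0.000, 0.423]

The posterior is unimodal and skewed, so the HPD interval has equal density at both endpoints and is the shortest 99% interval.
Solving f(0.000) = f(0.423) with F(0.423) − F(0.000) = 0.99 gives [0.000, 0.423].
For comparison, the equal-tailed interval is [0.005, 0.462]; the HPD is narrower and shifted toward the mode.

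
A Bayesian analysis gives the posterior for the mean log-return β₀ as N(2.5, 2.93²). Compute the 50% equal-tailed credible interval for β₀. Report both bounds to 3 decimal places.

The posterior is symmetric, so the 50% equal-tailed interval is β₀ = 2.5 ± z·2.93 with z = 0.674.
Half-width: 0.674 × 2.93 = 1.976.
2.5 − 1.976 = 0.524; 2.5 + 1.976 = 4.476.

[0.524, 4.476]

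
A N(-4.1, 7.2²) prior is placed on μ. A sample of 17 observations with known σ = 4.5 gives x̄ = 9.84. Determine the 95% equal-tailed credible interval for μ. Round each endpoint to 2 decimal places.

[7.41, 11.64]

Posterior precision = 1/7.2² + 17/4.5² = 0.0193 + 0.8395 = 0.8588, so posterior SD = 1.0791.
Posterior mean = (-4.1/7.2² + 17·9.84/4.5²) / 0.8588 = 9.5269.
Interval: 9.5269 ± 1.960 × 1.0791 → [7.41, 11.64].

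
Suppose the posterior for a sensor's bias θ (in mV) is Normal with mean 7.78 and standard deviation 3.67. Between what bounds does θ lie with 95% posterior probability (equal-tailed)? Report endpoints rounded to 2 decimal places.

The posterior is symmetric, so the 95% equal-tailed interval is θ = 7.78 ± z·3.67 with z = 1.960.
Half-width: 1.960 × 3.67 = 7.19.
7.78 − 7.19 = 0.59; 7.78 + 7.19 = 14.97.

[0.59, 14.97]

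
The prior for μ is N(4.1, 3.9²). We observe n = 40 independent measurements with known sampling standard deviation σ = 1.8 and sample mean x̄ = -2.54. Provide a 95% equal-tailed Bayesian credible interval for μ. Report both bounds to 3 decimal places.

Posterior precision = 1/3.9² + 40/1.8² = 0.0657 + 12.3457 = 12.4114, so posterior SD = 0.2839.
Posterior mean = (4.1/3.9² + 40·-2.54/1.8²) / 12.4114 = -2.5048.
Interval: -2.5048 ± 1.960 × 0.2839 → [-3.061, -1.948].

[-3.061, -1.948]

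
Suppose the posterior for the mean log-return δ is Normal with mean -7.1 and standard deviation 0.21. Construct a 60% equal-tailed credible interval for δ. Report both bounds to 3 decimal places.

[-7.277, -6.923]

The posterior is symmetric, so the 60% equal-tailed interval is δ = -7.1 ± z·0.21 with z = 0.842.
Half-width: 0.842 × 0.21 = 0.177.
-7.1 − 0.177 = -7.277; -7.1 + 0.177 = -6.923.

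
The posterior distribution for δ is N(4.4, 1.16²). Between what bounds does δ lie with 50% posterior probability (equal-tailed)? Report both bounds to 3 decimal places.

[3.618, 5.182]

The posterior is symmetric, so the 50% equal-tailed interval is δ = 4.4 ± z·1.16 with z = 0.674.
Half-width: 0.674 × 1.16 = 0.782.
4.4 − 0.782 = 3.618; 4.4 + 0.782 = 5.182.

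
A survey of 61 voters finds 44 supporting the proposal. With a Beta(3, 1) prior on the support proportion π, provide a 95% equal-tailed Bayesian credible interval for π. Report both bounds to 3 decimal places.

Posterior: Beta(3+44, 1+17) = Beta(47, 18).
Equal-tailed 95% interval: the 0.025 and 0.975 quantiles of Beta(47, 18).
Posterior mean ≈ 0.723, SD ≈ 0.055; a Normal approximation gives roughly [0.615, 0.831].
Exact: F⁻¹(0.025) = 0.609; F⁻¹(0.975) = 0.824.

[0.609, 0.824]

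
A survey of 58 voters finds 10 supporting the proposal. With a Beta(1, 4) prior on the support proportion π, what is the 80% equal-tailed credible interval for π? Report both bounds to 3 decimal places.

Posterior: Beta(1+10, 4+48) = Beta(11, 52).
Equal-tailed 80% interval: the 0.1 and 0.9 quantiles of Beta(11, 52).
Posterior mean ≈ 0.175, SD ≈ 0.047; a Normal approximation gives roughly [0.114, 0.235].
Exact: F⁻¹(0.1) = 0.116; F⁻¹(0.9) = 0.238.

[0.116, 0.238]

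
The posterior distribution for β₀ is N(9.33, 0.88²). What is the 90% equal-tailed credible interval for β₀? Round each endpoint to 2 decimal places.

[7.88, 10.78]

The posterior is symmetric, so the 90% equal-tailed interval is β₀ = 9.33 ± z·0.88 with z = 1.645.
Half-width: 1.645 × 0.88 = 1.45.
9.33 − 1.45 = 7.88; 9.33 + 1.45 = 10.78.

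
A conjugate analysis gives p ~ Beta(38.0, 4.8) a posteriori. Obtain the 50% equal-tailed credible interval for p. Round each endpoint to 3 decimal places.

Posterior: Beta(38.0, 4.8).
Equal-tailed 50% interval: the 0.25 and 0.75 quantiles of Beta(38.0, 4.8).
Posterior mean ≈ 0.888, SD ≈ 0.048; a Normal approximation gives roughly [0.856, 0.920].
Exact: F⁻¹(0.25) = 0.859; F⁻¹(0.75) = 0.923.

[0.859, 0.923]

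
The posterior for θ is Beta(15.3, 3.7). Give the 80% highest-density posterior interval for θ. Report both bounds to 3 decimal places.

[0.712, 0.930]

The posterior is unimodal and skewed, so the HPD interval has equal density at both endpoints and is the shortest 80% interval.
Solving f(0.712) = f(0.930) with F(0.930) − F(0.712) = 0.80 gives [0.712, 0.930].
For comparison, the equal-tailed interval is [0.685, 0.911]; the HPD is narrower and shifted toward the mode.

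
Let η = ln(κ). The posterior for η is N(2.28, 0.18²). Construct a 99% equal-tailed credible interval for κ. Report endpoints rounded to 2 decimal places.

On the log scale the 99% interval is 2.28 ± 2.576 × 0.18 = [1.8164, 2.7436].
Exponentiate: [e^1.8164, e^2.7436] = [6.15, 15.54].

[6.15, 15.54]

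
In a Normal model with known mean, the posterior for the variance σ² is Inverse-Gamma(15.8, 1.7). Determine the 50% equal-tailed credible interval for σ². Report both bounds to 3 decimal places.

Inverse-Gamma(15.8, 1.7) quantiles: F⁻¹(0.25) and F⁻¹(0.75).
Equivalently, 1/σ² ~ Gamma(15.8, rate = 1.7); invert its 0.75 and 0.25 quantiles.
Posterior mean ≈ 0.115, SD ≈ 0.031; a Normal approximation gives roughly [0.094, 0.136].
Exact: lower = 0.093; upper = 0.131.

[0.093, 0.131]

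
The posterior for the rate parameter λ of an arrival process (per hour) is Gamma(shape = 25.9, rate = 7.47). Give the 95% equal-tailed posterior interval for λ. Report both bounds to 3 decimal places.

[2.263, 4.924]

Posterior: Gamma(shape 25.9, rate 7.47).
Equal-tailed 95% interval: Gamma(25.9, 7.47) quantiles at 0.025 and 0.975.
Posterior mean ≈ 3.467, SD ≈ 0.681; a Normal approximation gives roughly [2.132, 4.802].
Exact: lower = 2.263; upper = 4.924.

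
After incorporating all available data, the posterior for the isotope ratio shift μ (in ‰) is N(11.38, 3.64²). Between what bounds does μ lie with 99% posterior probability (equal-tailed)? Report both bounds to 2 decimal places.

[2.00, 20.76]

The posterior is symmetric, so the 99% equal-tailed interval is μ = 11.38 ± z·3.64 with z = 2.576.
Half-width: 2.576 × 3.64 = 9.38.
11.38 − 9.38 = 2.00; 11.38 + 9.38 = 20.76.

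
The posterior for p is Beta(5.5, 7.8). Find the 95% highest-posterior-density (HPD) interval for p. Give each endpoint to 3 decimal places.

The posterior is unimodal and skewed, so the HPD interval has equal density at both endpoints and is the shortest 95% interval.
Solving f(0.167) = f(0.667) with F(0.667) − F(0.167) = 0.95 gives [0.167, 0.667].
For comparison, the equal-tailed interval is [0.175, 0.676]; the HPD is narrower and shifted toward the mode.

[0.167, 0.667]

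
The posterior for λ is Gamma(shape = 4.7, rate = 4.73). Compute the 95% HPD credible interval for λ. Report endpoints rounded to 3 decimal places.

The posterior is unimodal and skewed, so the HPD interval has equal density at both endpoints and is the shortest 95% interval.
Solving f(0.222) = f(1.901) with F(1.901) − F(0.222) = 0.95 gives [0.222, 1.901].
For comparison, the equal-tailed interval is [0.308, 2.073]; the HPD is narrower and shifted toward the mode.

[0.222, 1.901]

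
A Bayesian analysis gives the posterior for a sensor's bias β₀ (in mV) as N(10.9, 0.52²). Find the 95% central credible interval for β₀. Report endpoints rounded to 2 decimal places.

[9.88, 11.92]

The posterior is symmetric, so the 95% equal-tailed interval is β₀ = 10.9 ± z·0.52 with z = 1.960.
Half-width: 1.960 × 0.52 = 1.02.
10.9 − 1.02 = 9.88; 10.9 + 1.02 = 11.92.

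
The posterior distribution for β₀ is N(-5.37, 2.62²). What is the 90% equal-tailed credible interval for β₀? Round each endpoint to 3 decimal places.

[-9.680, -1.060]

The posterior is symmetric, so the 90% equal-tailed interval is β₀ = -5.37 ± z·2.62 with z = 1.645.
Half-width: 1.645 × 2.62 = 4.310.
-5.37 − 4.310 = -9.680; -5.37 + 4.310 = -1.060.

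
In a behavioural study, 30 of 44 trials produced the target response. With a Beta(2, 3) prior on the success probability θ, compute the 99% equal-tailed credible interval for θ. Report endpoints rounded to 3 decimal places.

[0.471, 0.812]

Posterior: Beta(2+30, 3+14) = Beta(32, 17).
Equal-tailed 99% interval: the 0.005 and 0.995 quantiles of Beta(32, 17).
Posterior mean ≈ 0.653, SD ≈ 0.067; a Normal approximation gives roughly [0.480, 0.826].
Exact: F⁻¹(0.005) = 0.471; F⁻¹(0.995) = 0.812.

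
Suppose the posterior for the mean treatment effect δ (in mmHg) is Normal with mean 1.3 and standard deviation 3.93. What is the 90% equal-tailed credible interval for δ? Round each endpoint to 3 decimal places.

The posterior is symmetric, so the 90% equal-tailed interval is δ = 1.3 ± z·3.93 with z = 1.645.
Half-width: 1.645 × 3.93 = 6.464.
1.3 − 6.464 = -5.164; 1.3 + 6.464 = 7.764.

[-5.164, 7.764]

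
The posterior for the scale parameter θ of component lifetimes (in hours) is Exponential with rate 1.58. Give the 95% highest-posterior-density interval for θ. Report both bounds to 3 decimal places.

[0.000, 1.896]

The exponential density is strictly decreasing on [0, ∞), so the HPD interval is anchored at 0: [0, q] with P(θ ≤ q) = 0.95.
q = −ln(1 − 0.95) / 1.58 = 2.9957 / 1.58 = 1.896.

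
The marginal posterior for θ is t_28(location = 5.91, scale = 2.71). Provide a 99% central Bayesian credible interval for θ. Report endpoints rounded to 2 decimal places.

[-1.58, 13.40]

The t_28 distribution is symmetric; the 99% interval is 5.91 ± t·2.71 with t_{0.995,28} = 2.763.
Half-width: 2.763 × 2.71 = 7.49.
5.91 − 7.49 = -1.58; 5.91 + 7.49 = 13.40.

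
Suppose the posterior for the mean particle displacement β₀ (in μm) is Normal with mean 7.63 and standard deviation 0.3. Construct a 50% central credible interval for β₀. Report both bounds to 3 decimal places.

[7.428, 7.832]

The posterior is symmetric, so the 50% equal-tailed interval is β₀ = 7.63 ± z·0.3 with z = 0.674.
Half-width: 0.674 × 0.3 = 0.202.
7.63 − 0.202 = 7.428; 7.63 + 0.202 = 7.832.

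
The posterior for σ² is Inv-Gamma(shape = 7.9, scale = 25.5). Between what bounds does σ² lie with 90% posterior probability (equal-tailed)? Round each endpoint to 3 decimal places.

[1.959, 6.521]

Inverse-Gamma(7.9, 25.5) quantiles: F⁻¹(0.05) and F⁻¹(0.95).
Equivalently, 1/σ² ~ Gamma(7.9, rate = 25.5); invert its 0.95 and 0.05 quantiles.
Posterior mean ≈ 3.696, SD ≈ 1.521; a Normal approximation gives roughly [1.193, 6.198].
Exact: lower = 1.959; upper = 6.521.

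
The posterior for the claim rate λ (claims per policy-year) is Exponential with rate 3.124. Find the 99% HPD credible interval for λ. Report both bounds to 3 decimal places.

The exponential density is strictly decreasing on [0, ∞), so the HPD interval is anchored at 0: [0, q] with P(λ ≤ q) = 0.99.
q = −ln(1 − 0.99) / 3.124 = 4.6052 / 3.124 = 1.474.

[0.000, 1.474]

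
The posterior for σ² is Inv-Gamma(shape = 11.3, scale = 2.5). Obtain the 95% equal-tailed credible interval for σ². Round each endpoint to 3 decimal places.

[0.133, 0.438]

Inverse-Gamma(11.3, 2.5) quantiles: F⁻¹(0.025) and F⁻¹(0.975).
Equivalently, 1/σ² ~ Gamma(11.3, rate = 2.5); invert its 0.975 and 0.025 quantiles.
Posterior mean ≈ 0.243, SD ≈ 0.080; a Normal approximation gives roughly [0.087, 0.399].
Exact: lower = 0.133; upper = 0.438.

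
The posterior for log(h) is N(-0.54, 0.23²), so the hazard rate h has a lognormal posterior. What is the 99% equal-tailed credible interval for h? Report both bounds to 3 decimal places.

[0.322, 1.054]

On the log scale the 99% interval is -0.54 ± 2.576 × 0.23 = [-1.1324, 0.0524].
Exponentiate: [e^-1.1324, e^0.0524] = [0.322, 1.054].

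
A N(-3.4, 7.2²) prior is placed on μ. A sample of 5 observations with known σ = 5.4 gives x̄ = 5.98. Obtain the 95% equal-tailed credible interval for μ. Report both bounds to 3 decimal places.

[0.544, 9.519]

Posterior precision = 1/7.2² + 5/5.4² = 0.0193 + 0.1715 = 0.1908, so posterior SD = 2.2896.
Posterior mean = (-3.4/7.2² + 5·5.98/5.4²) / 0.1908 = 5.0315.
Interval: 5.0315 ± 1.960 × 2.2896 → [0.544, 9.519].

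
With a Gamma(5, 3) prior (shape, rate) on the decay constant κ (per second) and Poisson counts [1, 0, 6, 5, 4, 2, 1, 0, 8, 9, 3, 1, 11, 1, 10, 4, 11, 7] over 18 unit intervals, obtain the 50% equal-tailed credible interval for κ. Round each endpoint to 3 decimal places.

Posterior: Gamma(5+84, 3+18) = Gamma(89, 21) (shape, rate).
Equal-tailed 50% interval: Gamma(89, 21) quantiles at 0.25 and 0.75.
Posterior mean ≈ 4.238, SD ≈ 0.449; a Normal approximation gives roughly [3.935, 4.541].
Exact: lower = 3.927; upper = 4.532.

[3.927, 4.532]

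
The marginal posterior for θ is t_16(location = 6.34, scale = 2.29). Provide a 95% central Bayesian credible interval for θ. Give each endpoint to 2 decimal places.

The t_16 distribution is symmetric; the 95% interval is 6.34 ± t·2.29 with t_{0.975,16} = 2.120.
Half-width: 2.120 × 2.29 = 4.85.
6.34 − 4.85 = 1.49; 6.34 + 4.85 = 11.19.

[1.49, 11.19]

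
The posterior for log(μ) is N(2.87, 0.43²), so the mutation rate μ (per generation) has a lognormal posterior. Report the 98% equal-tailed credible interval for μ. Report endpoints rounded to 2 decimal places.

[6.49, 47.96]

On the log scale the 98% interval is 2.87 ± 2.326 × 0.43 = [1.8697, 3.8703].
Exponentiate: [e^1.8697, e^3.8703] = [6.49, 47.96].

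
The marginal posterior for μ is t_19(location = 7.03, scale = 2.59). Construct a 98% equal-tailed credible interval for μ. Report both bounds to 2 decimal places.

The t_19 distribution is symmetric; the 98% interval is 7.03 ± t·2.59 with t_{0.99,19} = 2.539.
Half-width: 2.539 × 2.59 = 6.58.
7.03 − 6.58 = 0.45; 7.03 + 6.58 = 13.61.

[0.45, 13.61]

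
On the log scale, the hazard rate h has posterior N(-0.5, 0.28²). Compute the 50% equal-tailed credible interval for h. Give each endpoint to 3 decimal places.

On the log scale the 50% interval is -0.5 ± 0.674 × 0.28 = [-0.6889, -0.3111].
Exponentiate: [e^-0.6889, e^-0.3111] = [0.502, 0.733].

[0.502, 0.733]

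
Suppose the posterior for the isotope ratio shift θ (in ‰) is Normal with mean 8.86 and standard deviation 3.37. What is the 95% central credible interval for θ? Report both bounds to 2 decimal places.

The posterior is symmetric, so the 95% equal-tailed interval is θ = 8.86 ± z·3.37 with z = 1.960.
Half-width: 1.960 × 3.37 = 6.61.
8.86 − 6.61 = 2.25; 8.86 + 6.61 = 15.47.

[2.25, 15.47]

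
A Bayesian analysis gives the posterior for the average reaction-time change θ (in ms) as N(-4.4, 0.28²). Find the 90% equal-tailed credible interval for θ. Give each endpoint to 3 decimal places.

The posterior is symmetric, so the 90% equal-tailed interval is θ = -4.4 ± z·0.28 with z = 1.645.
Half-width: 1.645 × 0.28 = 0.461.
-4.4 − 0.461 = -4.861; -4.4 + 0.461 = -3.939.

[-4.861, -3.939]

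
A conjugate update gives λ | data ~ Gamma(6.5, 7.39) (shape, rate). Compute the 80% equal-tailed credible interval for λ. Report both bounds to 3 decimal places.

[0.476, 1.340]

Posterior: Gamma(shape 6.5, rate 7.39).
Equal-tailed 80% interval: Gamma(6.5, 7.39) quantiles at 0.1 and 0.9.
Posterior mean ≈ 0.880, SD ≈ 0.345; a Normal approximation gives roughly [0.437, 1.322].
Exact: lower = 0.476; upper = 1.340.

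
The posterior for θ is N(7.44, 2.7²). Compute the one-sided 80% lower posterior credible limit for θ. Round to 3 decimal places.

Need L with P(θ ≥ L) = 0.80: L = 7.44 − z_{0.2}·2.7.
z = 0.842; L = 7.44 − 0.842 × 2.7 = 5.168.

5.168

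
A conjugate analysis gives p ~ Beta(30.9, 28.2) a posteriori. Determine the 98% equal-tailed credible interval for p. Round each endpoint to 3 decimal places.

[0.373, 0.670]

Posterior: Beta(30.9, 28.2).
Equal-tailed 98% interval: the 0.01 and 0.99 quantiles of Beta(30.9, 28.2).
Posterior mean ≈ 0.523, SD ≈ 0.064; a Normal approximation gives roughly [0.373, 0.673].
Exact: F⁻¹(0.01) = 0.373; F⁻¹(0.99) = 0.670.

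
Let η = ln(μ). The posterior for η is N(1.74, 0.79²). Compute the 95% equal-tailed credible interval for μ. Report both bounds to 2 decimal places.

On the log scale the 95% interval is 1.74 ± 1.960 × 0.79 = [0.1916, 3.2884].
Exponentiate: [e^0.1916, e^3.2884] = [1.21, 26.80].

[1.21, 26.80]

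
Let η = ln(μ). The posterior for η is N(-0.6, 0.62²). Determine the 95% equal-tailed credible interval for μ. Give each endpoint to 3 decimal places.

On the log scale the 95% interval is -0.6 ± 1.960 × 0.62 = [-1.8152, 0.6152].
Exponentiate: [e^-1.8152, e^0.6152] = [0.163, 1.850].

[0.163, 1.850]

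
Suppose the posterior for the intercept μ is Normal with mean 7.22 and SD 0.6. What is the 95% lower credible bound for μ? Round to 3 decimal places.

6.233

Need L with P(μ ≥ L) = 0.95: L = 7.22 − z_{0.05}·0.6.
z = 1.645; L = 7.22 − 1.645 × 0.6 = 6.233.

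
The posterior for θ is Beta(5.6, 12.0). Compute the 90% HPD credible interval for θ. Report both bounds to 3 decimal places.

[0.140, 0.491]

The posterior is unimodal and skewed, so the HPD interval has equal density at both endpoints and is the shortest 90% interval.
Solving f(0.140) = f(0.491) with F(0.491) − F(0.140) = 0.90 gives [0.140, 0.491].
For comparison, the equal-tailed interval is [0.153, 0.508]; the HPD is narrower and shifted toward the mode.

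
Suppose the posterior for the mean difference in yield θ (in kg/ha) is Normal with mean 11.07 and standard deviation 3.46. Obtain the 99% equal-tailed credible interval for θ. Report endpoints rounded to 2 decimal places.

[2.16, 19.98]

The posterior is symmetric, so the 99% equal-tailed interval is θ = 11.07 ± z·3.46 with z = 2.576.
Half-width: 2.576 × 3.46 = 8.91.
11.07 − 8.91 = 2.16; 11.07 + 8.91 = 19.98.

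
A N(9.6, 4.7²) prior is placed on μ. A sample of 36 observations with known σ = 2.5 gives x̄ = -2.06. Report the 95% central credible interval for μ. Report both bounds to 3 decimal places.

Posterior precision = 1/4.7² + 36/2.5² = 0.0453 + 5.7600 = 5.8053, so posterior SD = 0.4150.
Posterior mean = (9.6/4.7² + 36·-2.06/2.5²) / 5.8053 = -1.9691.
Interval: -1.9691 ± 1.960 × 0.4150 → [-2.783, -1.156].

[-2.783, -1.156]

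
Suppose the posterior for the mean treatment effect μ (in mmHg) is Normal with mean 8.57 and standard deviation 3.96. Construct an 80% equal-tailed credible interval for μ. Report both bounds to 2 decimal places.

The posterior is symmetric, so the 80% equal-tailed interval is μ = 8.57 ± z·3.96 with z = 1.282.
Half-width: 1.282 × 3.96 = 5.07.
8.57 − 5.07 = 3.50; 8.57 + 5.07 = 13.64.

[3.50, 13.64]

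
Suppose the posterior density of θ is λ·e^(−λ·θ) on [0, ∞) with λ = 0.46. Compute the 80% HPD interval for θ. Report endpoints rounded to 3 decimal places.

[0.000, 3.499]

The exponential density is strictly decreasing on [0, ∞), so the HPD interval is anchored at 0: [0, q] with P(θ ≤ q) = 0.80.
q = −ln(1 − 0.80) / 0.46 = 1.6094 / 0.46 = 3.499.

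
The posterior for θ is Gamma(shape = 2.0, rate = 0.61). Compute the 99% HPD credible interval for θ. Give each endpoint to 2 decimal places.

The posterior is unimodal and skewed, so the HPD interval has equal density at both endpoints and is the shortest 99% interval.
Solving f(0.01) = f(10.89) with F(10.89) − F(0.01) = 0.99 gives [0.01, 10.89].
For comparison, the equal-tailed interval is [0.17, 12.18]; the HPD is narrower and shifted toward the mode.

[0.01, 10.89]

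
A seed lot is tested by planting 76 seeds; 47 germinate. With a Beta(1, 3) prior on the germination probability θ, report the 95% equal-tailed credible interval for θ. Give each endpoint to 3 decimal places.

Posterior: Beta(1+47, 3+29) = Beta(48, 32).
Equal-tailed 95% interval: the 0.025 and 0.975 quantiles of Beta(48, 32).
Posterior mean ≈ 0.600, SD ≈ 0.054; a Normal approximation gives roughly [0.493, 0.707].
Exact: F⁻¹(0.025) = 0.491; F⁻¹(0.975) = 0.704.

[0.491, 0.704]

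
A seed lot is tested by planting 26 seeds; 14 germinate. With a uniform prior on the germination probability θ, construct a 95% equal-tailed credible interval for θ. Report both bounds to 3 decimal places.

Posterior: Beta(1+14, 1+12) = Beta(15, 13).
Equal-tailed 95% interval: the 0.025 and 0.975 quantiles of Beta(15, 13).
Posterior mean ≈ 0.536, SD ≈ 0.093; a Normal approximation gives roughly [0.354, 0.717].
Exact: F⁻¹(0.025) = 0.353; F⁻¹(0.975) = 0.713.

[0.353, 0.713]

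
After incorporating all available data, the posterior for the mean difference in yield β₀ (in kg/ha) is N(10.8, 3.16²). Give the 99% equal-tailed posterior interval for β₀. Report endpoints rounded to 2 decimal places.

The posterior is symmetric, so the 99% equal-tailed interval is β₀ = 10.8 ± z·3.16 with z = 2.576.
Half-width: 2.576 × 3.16 = 8.14.
10.8 − 8.14 = 2.66; 10.8 + 8.14 = 18.94.

[2.66, 18.94]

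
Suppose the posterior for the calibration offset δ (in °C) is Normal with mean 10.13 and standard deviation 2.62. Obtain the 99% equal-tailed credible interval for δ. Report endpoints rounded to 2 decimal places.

[3.38, 16.88]

The posterior is symmetric, so the 99% equal-tailed interval is δ = 10.13 ± z·2.62 with z = 2.576.
Half-width: 2.576 × 2.62 = 6.75.
10.13 − 6.75 = 3.38; 10.13 + 6.75 = 16.88.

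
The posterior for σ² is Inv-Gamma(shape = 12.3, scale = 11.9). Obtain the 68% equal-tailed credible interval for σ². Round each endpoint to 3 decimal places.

Inverse-Gamma(12.3, 11.9) quantiles: F⁻¹(0.16) and F⁻¹(0.84).
Equivalently, 1/σ² ~ Gamma(12.3, rate = 11.9); invert its 0.84 and 0.16 quantiles.
Posterior mean ≈ 1.053, SD ≈ 0.328; a Normal approximation gives roughly [0.727, 1.379].
Exact: lower = 0.756; upper = 1.344.

[0.756, 1.344]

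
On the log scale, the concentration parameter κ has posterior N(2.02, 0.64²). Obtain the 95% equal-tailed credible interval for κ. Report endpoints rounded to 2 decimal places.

On the log scale the 95% interval is 2.02 ± 1.960 × 0.64 = [0.7656, 3.2744].
Exponentiate: [e^0.7656, e^3.2744] = [2.15, 26.43].

[2.15, 26.43]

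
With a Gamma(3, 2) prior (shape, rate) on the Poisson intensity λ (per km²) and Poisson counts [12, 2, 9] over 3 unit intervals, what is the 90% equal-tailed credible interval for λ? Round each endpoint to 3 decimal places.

Posterior: Gamma(3+23, 2+3) = Gamma(26, 5) (shape, rate).
Equal-tailed 90% interval: Gamma(26, 5) quantiles at 0.05 and 0.95.
Posterior mean ≈ 5.200, SD ≈ 1.020; a Normal approximation gives roughly [3.523, 6.877].
Exact: lower = 3.644; upper = 6.983.

[3.644, 6.983]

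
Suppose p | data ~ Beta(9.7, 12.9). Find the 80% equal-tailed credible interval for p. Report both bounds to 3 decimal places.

Posterior: Beta(9.7, 12.9).
Equal-tailed 80% interval: the 0.1 and 0.9 quantiles of Beta(9.7, 12.9).
Posterior mean ≈ 0.429, SD ≈ 0.102; a Normal approximation gives roughly [0.299, 0.560].
Exact: F⁻¹(0.1) = 0.298; F⁻¹(0.9) = 0.563.

[0.298, 0.563]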